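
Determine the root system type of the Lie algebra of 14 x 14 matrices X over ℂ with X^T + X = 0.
This is so(14) with 14 even, which has dimension 14(14-1)/2 = 91 and rank 14/2 = 7. In the classification of classical Lie algebras, the orthogonal algebra so(2n) in an even number of variables has type D_n; here n = 7, so the Dynkin diagram is a chain of 5 nodes with a fork of two nodes at one end (D_7). Hence the type is D_7.

D7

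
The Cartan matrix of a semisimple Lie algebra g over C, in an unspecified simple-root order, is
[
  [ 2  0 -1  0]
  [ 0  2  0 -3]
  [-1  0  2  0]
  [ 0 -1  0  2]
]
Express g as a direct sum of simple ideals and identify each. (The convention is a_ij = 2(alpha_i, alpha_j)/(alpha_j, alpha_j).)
The diagram associated to this matrix has two connected components: the simple roots {alpha_1, alpha_3} form a chain of 2 nodes with single edges (A_2), and {alpha_2, alpha_4} form two nodes joined by a triple edge (G_2). A semisimple Lie algebra decomposes uniquely as the direct sum of simple ideals, one per connected component of its Dynkin diagram, so g ≅ A_2 ⊕ G_2 (dimension 8 + 14 = 22).

A2 + G2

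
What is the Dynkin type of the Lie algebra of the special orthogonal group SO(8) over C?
This is so(8) with 8 even, which has dimension 8(8-1)/2 = 28 and rank 8/2 = 4. In the classification of classical Lie algebras, the orthogonal algebra so(2n) in an even number of variables has type D_n; here n = 4, so the Dynkin diagram is a chain of 2 nodes with a fork of two nodes at one end (D_4). Hence the type is D_4.

D_4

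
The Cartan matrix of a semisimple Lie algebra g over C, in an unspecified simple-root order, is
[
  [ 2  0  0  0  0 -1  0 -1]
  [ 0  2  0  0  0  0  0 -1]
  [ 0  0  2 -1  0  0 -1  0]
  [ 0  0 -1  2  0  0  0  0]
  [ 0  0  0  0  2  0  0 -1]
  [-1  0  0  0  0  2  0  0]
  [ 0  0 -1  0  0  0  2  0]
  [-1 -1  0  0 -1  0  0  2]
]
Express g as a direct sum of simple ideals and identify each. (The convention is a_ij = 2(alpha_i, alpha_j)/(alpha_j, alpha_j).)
A_3 (sl(4)) ⊕ D_5 (so(10))

The diagram associated to this matrix has two connected components: the simple roots {alpha_3, alpha_4, alpha_7} form a chain of 3 nodes with single edges (A_3), and {alpha_1, alpha_2, alpha_5, alpha_6, alpha_8} form a chain of 3 nodes with a fork of two nodes at one end (D_5). A semisimple Lie algebra decomposes uniquely as the direct sum of simple ideals, one per connected component of its Dynkin diagram, so g ≅ A_3 ⊕ D_5 (dimension 15 + 45 = 60).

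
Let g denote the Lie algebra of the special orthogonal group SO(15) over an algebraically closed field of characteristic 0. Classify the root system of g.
B_7

This is so(15) with 15 odd, which has dimension 15(15-1)/2 = 105 and rank (15-1)/2 = 7. In the classification of classical Lie algebras, the orthogonal algebra so(2n+1) in an odd number of variables has type B_n; here n = 7, so the Dynkin diagram is a chain of 7 nodes with a double edge at one end; the terminal node there is the unique short simple root (B_7). Hence the type is B_7.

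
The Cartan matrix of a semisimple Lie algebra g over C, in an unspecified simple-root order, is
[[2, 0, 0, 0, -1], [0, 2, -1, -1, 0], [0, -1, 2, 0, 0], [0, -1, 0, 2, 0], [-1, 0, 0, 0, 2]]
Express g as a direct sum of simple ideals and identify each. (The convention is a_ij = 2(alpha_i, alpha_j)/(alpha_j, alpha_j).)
The diagram associated to this matrix has two connected components: the simple roots {alpha_1, alpha_5} form a chain of 2 nodes with single edges (A_2), and {alpha_2, alpha_3, alpha_4} form a chain of 3 nodes with single edges (A_3). A semisimple Lie algebra decomposes uniquely as the direct sum of simple ideals, one per connected component of its Dynkin diagram, so g ≅ A_2 ⊕ A_3 (dimension 8 + 15 = 23).

A_2 (sl(3)) ⊕ A_3 (sl(4))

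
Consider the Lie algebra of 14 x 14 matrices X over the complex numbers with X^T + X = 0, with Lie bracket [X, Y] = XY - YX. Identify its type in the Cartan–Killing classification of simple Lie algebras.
This is so(14) with 14 even, which has dimension 14(14-1)/2 = 91 and rank 14/2 = 7. In the classification of classical Lie algebras, the orthogonal algebra so(2n) in an even number of variables has type D_n; here n = 7, so the Dynkin diagram is a chain of 5 nodes with a fork of two nodes at one end (D_7). Hence the type is D_7.

D_7 (so(14))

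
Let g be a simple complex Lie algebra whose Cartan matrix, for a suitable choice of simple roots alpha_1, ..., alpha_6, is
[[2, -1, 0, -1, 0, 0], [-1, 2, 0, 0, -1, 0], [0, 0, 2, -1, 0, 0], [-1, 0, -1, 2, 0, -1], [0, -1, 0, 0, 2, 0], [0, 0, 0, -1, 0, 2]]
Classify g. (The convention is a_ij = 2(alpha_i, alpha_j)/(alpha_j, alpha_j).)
The matrix has rank 6 with 2's on the diagonal. Reading the off-diagonal entries as Dynkin edges (a single edge where a_ij = a_ji = -1; a double or triple edge where a_ij * a_ji = 2 or 3), the diagram is a chain of 4 nodes with a fork of two nodes at one end (D_6). One simple-root ordering that puts it in standard form is (alpha_5, alpha_2, alpha_1, alpha_4, alpha_6, alpha_3). So the algebra is type D_6, i.e. so(12).

D_6 (so(12))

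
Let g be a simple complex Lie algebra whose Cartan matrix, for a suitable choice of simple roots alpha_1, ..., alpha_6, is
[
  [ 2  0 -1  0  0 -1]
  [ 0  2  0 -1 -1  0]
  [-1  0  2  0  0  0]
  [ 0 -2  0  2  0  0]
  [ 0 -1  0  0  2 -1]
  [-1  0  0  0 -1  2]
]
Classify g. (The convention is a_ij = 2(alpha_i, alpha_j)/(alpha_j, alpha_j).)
C6

The matrix has rank 6 with 2's on the diagonal. Reading the off-diagonal entries as Dynkin edges (a single edge where a_ij = a_ji = -1; a double or triple edge where a_ij * a_ji = 2 or 3), the diagram is a chain of 6 nodes with a double edge at one end; the terminal node there is the unique long simple root (C_6). One simple-root ordering that puts it in standard form is (alpha_3, alpha_1, alpha_6, alpha_5, alpha_2, alpha_4). So the algebra is type C_6, i.e. sp(12).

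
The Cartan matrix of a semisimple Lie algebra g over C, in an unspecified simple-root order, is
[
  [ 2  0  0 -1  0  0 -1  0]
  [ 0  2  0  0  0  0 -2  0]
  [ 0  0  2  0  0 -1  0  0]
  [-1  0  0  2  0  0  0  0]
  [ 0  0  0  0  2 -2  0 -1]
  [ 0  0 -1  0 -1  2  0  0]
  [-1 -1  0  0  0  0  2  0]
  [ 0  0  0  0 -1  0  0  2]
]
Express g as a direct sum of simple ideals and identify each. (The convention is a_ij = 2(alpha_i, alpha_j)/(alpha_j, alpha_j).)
type C_4 + type F_4

The diagram associated to this matrix has two connected components: the simple roots {alpha_1, alpha_2, alpha_4, alpha_7} form a chain of 4 nodes with a double edge at one end; the terminal node there is the unique long simple root (C_4), and {alpha_3, alpha_5, alpha_6, alpha_8} form a chain of 4 nodes with a double edge between the middle two (F_4). A semisimple Lie algebra decomposes uniquely as the direct sum of simple ideals, one per connected component of its Dynkin diagram, so g ≅ C_4 ⊕ F_4 (dimension 36 + 52 = 88).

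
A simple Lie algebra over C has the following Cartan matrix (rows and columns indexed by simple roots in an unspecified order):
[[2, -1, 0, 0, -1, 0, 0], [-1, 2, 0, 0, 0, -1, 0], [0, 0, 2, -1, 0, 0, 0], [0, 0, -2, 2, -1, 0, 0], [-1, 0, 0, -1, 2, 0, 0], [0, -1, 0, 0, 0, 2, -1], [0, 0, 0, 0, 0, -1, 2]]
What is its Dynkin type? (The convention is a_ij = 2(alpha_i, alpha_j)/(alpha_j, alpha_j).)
B7

The matrix has rank 7 with 2's on the diagonal. Reading the off-diagonal entries as Dynkin edges (a single edge where a_ij = a_ji = -1; a double or triple edge where a_ij * a_ji = 2 or 3), the diagram is a chain of 7 nodes with a double edge at one end; the terminal node there is the unique short simple root (B_7). One simple-root ordering that puts it in standard form is (alpha_7, alpha_6, alpha_2, alpha_1, alpha_5, alpha_4, alpha_3). So the algebra is type B_7, i.e. so(15).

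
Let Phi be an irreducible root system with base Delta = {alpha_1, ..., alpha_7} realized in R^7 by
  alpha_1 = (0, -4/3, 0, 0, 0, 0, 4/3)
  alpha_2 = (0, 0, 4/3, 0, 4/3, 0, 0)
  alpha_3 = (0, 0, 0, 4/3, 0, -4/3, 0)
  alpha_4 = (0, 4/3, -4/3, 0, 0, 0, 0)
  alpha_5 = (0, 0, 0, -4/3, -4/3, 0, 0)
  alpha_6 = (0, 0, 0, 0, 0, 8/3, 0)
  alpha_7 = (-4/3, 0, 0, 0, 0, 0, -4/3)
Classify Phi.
Compute the Cartan integers a_ij = 2(alpha_i, alpha_j)/(alpha_j, alpha_j); the resulting 7x7 Cartan matrix is
[[2, 0, 0, -1, 0, 0, -1], [0, 2, 0, -1, -1, 0, 0], [0, 0, 2, 0, -1, -1, 0], [-1, -1, 0, 2, 0, 0, 0], [0, -1, -1, 0, 2, 0, 0], [0, 0, -2, 0, 0, 2, 0], [-1, 0, 0, 0, 0, 0, 2]].
The roots have two lengths (squared-length ratio 2:1); the short ones are alpha_{1,2,3,4,5,7}. The associated Dynkin diagram is a chain of 7 nodes with a double edge at one end; the terminal node there is the unique long simple root (C_7), so the type is C_7 (the algebra sp(14)).

C7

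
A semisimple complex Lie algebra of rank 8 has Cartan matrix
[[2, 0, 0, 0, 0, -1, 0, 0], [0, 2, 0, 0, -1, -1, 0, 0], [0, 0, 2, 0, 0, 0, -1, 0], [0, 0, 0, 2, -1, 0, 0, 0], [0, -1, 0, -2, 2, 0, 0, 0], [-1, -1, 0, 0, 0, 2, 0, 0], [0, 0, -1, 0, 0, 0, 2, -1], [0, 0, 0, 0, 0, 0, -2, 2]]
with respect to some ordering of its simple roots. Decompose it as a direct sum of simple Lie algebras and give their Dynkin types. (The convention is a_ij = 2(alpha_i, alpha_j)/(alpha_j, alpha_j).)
B_5 + C_3

The diagram associated to this matrix has two connected components: the simple roots {alpha_1, alpha_2, alpha_4, alpha_5, alpha_6} form a chain of 5 nodes with a double edge at one end; the terminal node there is the unique short simple root (B_5), and {alpha_3, alpha_7, alpha_8} form a chain of 3 nodes with a double edge at one end; the terminal node there is the unique long simple root (C_3). A semisimple Lie algebra decomposes uniquely as the direct sum of simple ideals, one per connected component of its Dynkin diagram, so g ≅ B_5 ⊕ C_3 (dimension 55 + 21 = 76).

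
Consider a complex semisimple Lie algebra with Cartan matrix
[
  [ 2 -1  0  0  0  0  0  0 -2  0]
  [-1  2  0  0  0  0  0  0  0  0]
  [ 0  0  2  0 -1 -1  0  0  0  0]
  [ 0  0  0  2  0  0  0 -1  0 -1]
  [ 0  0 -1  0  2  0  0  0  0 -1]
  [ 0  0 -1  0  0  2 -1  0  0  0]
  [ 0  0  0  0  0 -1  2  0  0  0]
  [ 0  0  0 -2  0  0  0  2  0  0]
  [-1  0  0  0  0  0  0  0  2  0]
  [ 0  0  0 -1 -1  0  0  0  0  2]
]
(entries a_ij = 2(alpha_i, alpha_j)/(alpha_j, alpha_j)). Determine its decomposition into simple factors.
type B_3 ⊕ type C_7

The diagram associated to this matrix has two connected components: the simple roots {alpha_1, alpha_2, alpha_9} form a chain of 3 nodes with a double edge at one end; the terminal node there is the unique short simple root (B_3), and {alpha_3, alpha_4, alpha_5, alpha_6, alpha_7, alpha_8, alpha_10} form a chain of 7 nodes with a double edge at one end; the terminal node there is the unique long simple root (C_7). A semisimple Lie algebra decomposes uniquely as the direct sum of simple ideals, one per connected component of its Dynkin diagram, so g ≅ B_3 ⊕ C_7 (dimension 21 + 105 = 126).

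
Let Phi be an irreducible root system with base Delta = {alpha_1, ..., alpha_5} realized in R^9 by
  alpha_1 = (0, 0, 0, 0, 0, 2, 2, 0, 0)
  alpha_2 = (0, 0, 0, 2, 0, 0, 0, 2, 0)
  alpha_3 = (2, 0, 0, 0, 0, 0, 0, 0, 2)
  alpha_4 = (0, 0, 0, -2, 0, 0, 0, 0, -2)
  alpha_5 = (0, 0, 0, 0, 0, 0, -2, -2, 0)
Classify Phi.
A5

Compute the Cartan integers a_ij = 2(alpha_i, alpha_j)/(alpha_j, alpha_j); the resulting 5x5 Cartan matrix is
[[2, 0, 0, 0, -1], [0, 2, 0, -1, -1], [0, 0, 2, -1, 0], [0, -1, -1, 2, 0], [-1, -1, 0, 0, 2]].
All simple roots have the same length, so the diagram is simply laced. The associated Dynkin diagram is a chain of 5 nodes with single edges (A_5), so the type is A_5 (the algebra sl(6)).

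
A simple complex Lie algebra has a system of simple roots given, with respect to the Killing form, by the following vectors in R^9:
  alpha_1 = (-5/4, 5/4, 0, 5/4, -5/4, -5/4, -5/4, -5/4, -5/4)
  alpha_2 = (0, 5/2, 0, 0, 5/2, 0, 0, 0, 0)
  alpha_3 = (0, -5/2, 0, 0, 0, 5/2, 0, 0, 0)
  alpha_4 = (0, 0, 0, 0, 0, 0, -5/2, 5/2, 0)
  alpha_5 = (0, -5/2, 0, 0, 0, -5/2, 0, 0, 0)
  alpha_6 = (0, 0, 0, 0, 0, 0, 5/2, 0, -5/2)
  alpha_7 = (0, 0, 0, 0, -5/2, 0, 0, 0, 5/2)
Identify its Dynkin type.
E_7

Compute the Cartan integers a_ij = 2(alpha_i, alpha_j)/(alpha_j, alpha_j); the resulting 7x7 Cartan matrix is
[[2, 0, -1, 0, 0, 0, 0], [0, 2, -1, 0, -1, 0, -1], [-1, -1, 2, 0, 0, 0, 0], [0, 0, 0, 2, 0, -1, 0], [0, -1, 0, 0, 2, 0, 0], [0, 0, 0, -1, 0, 2, -1], [0, -1, 0, 0, 0, -1, 2]].
All simple roots have the same length, so the diagram is simply laced. The associated Dynkin diagram is a chain of 6 nodes with one extra node attached to the third node from one end (E_7), so the type is E_7.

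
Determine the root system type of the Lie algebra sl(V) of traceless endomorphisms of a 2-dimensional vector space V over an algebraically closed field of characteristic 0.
This is sl(2), which has dimension 2^2 - 1 = 3 and rank 2 - 1 = 1 (a Cartan subalgebra is the diagonal traceless matrices). In the classification of classical Lie algebras, the special linear algebra sl(n+1) has type A_n; here n = 1, so the Dynkin diagram is a chain of 1 nodes with single edges (A_1). Hence the type is A_1.

A_1 (sl(2))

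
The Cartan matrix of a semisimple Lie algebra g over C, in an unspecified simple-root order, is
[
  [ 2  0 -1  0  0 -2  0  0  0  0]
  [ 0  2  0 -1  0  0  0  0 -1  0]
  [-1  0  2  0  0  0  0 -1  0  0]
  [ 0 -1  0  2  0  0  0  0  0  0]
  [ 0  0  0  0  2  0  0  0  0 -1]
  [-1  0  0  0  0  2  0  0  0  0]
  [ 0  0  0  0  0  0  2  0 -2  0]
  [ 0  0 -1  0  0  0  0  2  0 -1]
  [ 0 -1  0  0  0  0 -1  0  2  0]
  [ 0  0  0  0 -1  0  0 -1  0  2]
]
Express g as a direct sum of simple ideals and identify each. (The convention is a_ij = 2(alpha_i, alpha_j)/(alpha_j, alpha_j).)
B6 + C4

The diagram associated to this matrix has two connected components: the simple roots {alpha_1, alpha_3, alpha_5, alpha_6, alpha_8, alpha_10} form a chain of 6 nodes with a double edge at one end; the terminal node there is the unique short simple root (B_6), and {alpha_2, alpha_4, alpha_7, alpha_9} form a chain of 4 nodes with a double edge at one end; the terminal node there is the unique long simple root (C_4). A semisimple Lie algebra decomposes uniquely as the direct sum of simple ideals, one per connected component of its Dynkin diagram, so g ≅ B_6 ⊕ C_4 (dimension 78 + 36 = 114).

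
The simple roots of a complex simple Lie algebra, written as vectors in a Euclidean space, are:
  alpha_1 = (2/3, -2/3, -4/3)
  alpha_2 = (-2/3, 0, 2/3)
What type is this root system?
G_2

Compute the Cartan integers a_ij = 2(alpha_i, alpha_j)/(alpha_j, alpha_j); the resulting 2x2 Cartan matrix is
[[2, -3], [-1, 2]].
The roots have two lengths (squared-length ratio 3:1); the short ones are alpha_{2}. The associated Dynkin diagram is two nodes joined by a triple edge (G_2), so the type is G_2.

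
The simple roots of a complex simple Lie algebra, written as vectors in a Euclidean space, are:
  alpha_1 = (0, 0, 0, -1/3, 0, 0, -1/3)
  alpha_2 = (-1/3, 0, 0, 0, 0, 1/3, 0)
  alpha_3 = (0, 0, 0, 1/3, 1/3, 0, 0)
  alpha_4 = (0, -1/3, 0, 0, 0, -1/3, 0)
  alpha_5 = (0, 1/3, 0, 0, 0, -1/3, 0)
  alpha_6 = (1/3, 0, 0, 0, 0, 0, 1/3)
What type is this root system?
Compute the Cartan integers a_ij = 2(alpha_i, alpha_j)/(alpha_j, alpha_j); the resulting 6x6 Cartan matrix is
[[2, 0, -1, 0, 0, -1], [0, 2, 0, -1, -1, -1], [-1, 0, 2, 0, 0, 0], [0, -1, 0, 2, 0, 0], [0, -1, 0, 0, 2, 0], [-1, -1, 0, 0, 0, 2]].
All simple roots have the same length, so the diagram is simply laced. The associated Dynkin diagram is a chain of 4 nodes with a fork of two nodes at one end (D_6), so the type is D_6 (the algebra so(12)).

type D_6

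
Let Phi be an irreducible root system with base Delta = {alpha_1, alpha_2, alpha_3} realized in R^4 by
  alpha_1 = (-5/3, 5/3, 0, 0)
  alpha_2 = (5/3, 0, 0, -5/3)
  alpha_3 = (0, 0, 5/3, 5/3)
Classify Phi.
Compute the Cartan integers a_ij = 2(alpha_i, alpha_j)/(alpha_j, alpha_j); the resulting 3x3 Cartan matrix is
[[2, -1, 0], [-1, 2, -1], [0, -1, 2]].
All simple roots have the same length, so the diagram is simply laced. The associated Dynkin diagram is a chain of 3 nodes with single edges (A_3), so the type is A_3 (the algebra sl(4)).

A_3 (sl(4))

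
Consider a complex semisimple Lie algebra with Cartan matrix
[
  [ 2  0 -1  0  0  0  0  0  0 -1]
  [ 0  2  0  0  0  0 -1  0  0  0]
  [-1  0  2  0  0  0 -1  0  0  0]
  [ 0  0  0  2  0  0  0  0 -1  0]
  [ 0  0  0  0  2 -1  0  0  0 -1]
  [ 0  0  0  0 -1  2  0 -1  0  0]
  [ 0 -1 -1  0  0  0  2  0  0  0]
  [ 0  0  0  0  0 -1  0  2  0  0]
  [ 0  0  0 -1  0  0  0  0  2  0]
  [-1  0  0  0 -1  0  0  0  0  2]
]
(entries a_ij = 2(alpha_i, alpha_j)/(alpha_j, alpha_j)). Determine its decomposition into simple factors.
type A_2 + type A_8

The diagram associated to this matrix has two connected components: the simple roots {alpha_4, alpha_9} form a chain of 2 nodes with single edges (A_2), and {alpha_1, alpha_2, alpha_3, alpha_5, alpha_6, alpha_7, alpha_8, alpha_10} form a chain of 8 nodes with single edges (A_8). A semisimple Lie algebra decomposes uniquely as the direct sum of simple ideals, one per connected component of its Dynkin diagram, so g ≅ A_2 ⊕ A_8 (dimension 8 + 80 = 88).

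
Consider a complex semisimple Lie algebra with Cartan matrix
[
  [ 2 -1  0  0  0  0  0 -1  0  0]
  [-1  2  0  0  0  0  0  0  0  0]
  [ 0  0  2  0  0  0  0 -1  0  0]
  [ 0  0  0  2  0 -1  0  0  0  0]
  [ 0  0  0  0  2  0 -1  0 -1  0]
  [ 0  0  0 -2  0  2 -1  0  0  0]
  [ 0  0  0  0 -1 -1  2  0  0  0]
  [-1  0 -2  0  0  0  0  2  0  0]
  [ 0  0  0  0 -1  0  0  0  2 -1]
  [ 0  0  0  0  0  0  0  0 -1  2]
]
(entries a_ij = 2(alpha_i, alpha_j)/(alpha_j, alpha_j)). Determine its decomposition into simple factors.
type B_4 + type B_6

The diagram associated to this matrix has two connected components: the simple roots {alpha_1, alpha_2, alpha_3, alpha_8} form a chain of 4 nodes with a double edge at one end; the terminal node there is the unique short simple root (B_4), and {alpha_4, alpha_5, alpha_6, alpha_7, alpha_9, alpha_10} form a chain of 6 nodes with a double edge at one end; the terminal node there is the unique short simple root (B_6). A semisimple Lie algebra decomposes uniquely as the direct sum of simple ideals, one per connected component of its Dynkin diagram, so g ≅ B_4 ⊕ B_6 (dimension 36 + 78 = 114).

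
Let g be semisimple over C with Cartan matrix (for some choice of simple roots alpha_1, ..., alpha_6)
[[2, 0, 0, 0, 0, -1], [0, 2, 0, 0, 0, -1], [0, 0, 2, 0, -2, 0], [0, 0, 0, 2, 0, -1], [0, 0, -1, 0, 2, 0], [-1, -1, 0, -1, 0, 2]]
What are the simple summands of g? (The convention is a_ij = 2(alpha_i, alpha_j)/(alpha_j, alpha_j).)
The diagram associated to this matrix has two connected components: the simple roots {alpha_3, alpha_5} form a chain of 2 nodes with a double edge at one end; the terminal node there is the unique short simple root (B_2), and {alpha_1, alpha_2, alpha_4, alpha_6} form a chain of 2 nodes with a fork of two nodes at one end (D_4). A semisimple Lie algebra decomposes uniquely as the direct sum of simple ideals, one per connected component of its Dynkin diagram, so g ≅ B_2 ⊕ D_4 (dimension 10 + 28 = 38).

B_2 + D_4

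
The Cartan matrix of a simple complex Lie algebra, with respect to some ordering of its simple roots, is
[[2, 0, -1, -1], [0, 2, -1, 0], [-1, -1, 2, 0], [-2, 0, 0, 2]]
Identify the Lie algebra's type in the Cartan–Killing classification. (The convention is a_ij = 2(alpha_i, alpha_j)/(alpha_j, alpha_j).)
C_4 (sp(8))

The matrix has rank 4 with 2's on the diagonal. Reading the off-diagonal entries as Dynkin edges (a single edge where a_ij = a_ji = -1; a double or triple edge where a_ij * a_ji = 2 or 3), the diagram is a chain of 4 nodes with a double edge at one end; the terminal node there is the unique long simple root (C_4). One simple-root ordering that puts it in standard form is (alpha_2, alpha_3, alpha_1, alpha_4). So the algebra is type C_4, i.e. sp(8).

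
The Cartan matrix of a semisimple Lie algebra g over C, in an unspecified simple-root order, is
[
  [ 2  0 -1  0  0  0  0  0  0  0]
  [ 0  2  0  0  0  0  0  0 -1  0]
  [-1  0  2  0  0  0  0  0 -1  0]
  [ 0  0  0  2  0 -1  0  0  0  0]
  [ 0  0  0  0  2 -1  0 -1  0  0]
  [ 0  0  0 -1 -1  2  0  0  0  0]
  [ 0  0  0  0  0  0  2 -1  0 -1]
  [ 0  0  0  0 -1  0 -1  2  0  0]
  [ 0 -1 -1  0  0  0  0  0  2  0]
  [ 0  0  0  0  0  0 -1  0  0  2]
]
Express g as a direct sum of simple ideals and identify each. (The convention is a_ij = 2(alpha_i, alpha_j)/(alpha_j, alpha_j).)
The diagram associated to this matrix has two connected components: the simple roots {alpha_1, alpha_2, alpha_3, alpha_9} form a chain of 4 nodes with single edges (A_4), and {alpha_4, alpha_5, alpha_6, alpha_7, alpha_8, alpha_10} form a chain of 6 nodes with single edges (A_6). A semisimple Lie algebra decomposes uniquely as the direct sum of simple ideals, one per connected component of its Dynkin diagram, so g ≅ A_4 ⊕ A_6 (dimension 24 + 48 = 72).

A4 + A6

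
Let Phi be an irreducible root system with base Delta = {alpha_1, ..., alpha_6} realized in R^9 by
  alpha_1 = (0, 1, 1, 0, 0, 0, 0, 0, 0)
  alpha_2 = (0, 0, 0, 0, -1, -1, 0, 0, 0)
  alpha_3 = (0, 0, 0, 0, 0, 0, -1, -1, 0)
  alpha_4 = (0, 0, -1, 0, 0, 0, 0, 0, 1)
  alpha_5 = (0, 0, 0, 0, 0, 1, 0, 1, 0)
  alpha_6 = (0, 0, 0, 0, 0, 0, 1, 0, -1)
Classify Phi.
A_6

Compute the Cartan integers a_ij = 2(alpha_i, alpha_j)/(alpha_j, alpha_j); the resulting 6x6 Cartan matrix is
[[2, 0, 0, -1, 0, 0], [0, 2, 0, 0, -1, 0], [0, 0, 2, 0, -1, -1], [-1, 0, 0, 2, 0, -1], [0, -1, -1, 0, 2, 0], [0, 0, -1, -1, 0, 2]].
All simple roots have the same length, so the diagram is simply laced. The associated Dynkin diagram is a chain of 6 nodes with single edges (A_6), so the type is A_6 (the algebra sl(7)).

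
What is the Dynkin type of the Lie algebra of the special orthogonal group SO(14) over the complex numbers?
This is so(14) with 14 even, which has dimension 14(14-1)/2 = 91 and rank 14/2 = 7. In the classification of classical Lie algebras, the orthogonal algebra so(2n) in an even number of variables has type D_n; here n = 7, so the Dynkin diagram is a chain of 5 nodes with a fork of two nodes at one end (D_7). Hence the type is D_7.

type D_7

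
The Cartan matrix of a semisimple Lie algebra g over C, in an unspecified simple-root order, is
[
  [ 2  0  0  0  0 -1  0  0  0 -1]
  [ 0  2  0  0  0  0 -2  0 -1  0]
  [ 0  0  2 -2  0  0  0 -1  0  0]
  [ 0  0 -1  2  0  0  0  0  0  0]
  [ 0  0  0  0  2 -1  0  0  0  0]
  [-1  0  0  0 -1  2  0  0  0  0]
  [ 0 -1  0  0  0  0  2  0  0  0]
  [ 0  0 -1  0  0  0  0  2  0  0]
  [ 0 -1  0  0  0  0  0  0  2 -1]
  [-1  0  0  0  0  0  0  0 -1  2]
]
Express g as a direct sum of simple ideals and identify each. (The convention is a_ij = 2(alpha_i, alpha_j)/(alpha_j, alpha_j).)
type B_3 + type B_7

The diagram associated to this matrix has two connected components: the simple roots {alpha_3, alpha_4, alpha_8} form a chain of 3 nodes with a double edge at one end; the terminal node there is the unique short simple root (B_3), and {alpha_1, alpha_2, alpha_5, alpha_6, alpha_7, alpha_9, alpha_10} form a chain of 7 nodes with a double edge at one end; the terminal node there is the unique short simple root (B_7). A semisimple Lie algebra decomposes uniquely as the direct sum of simple ideals, one per connected component of its Dynkin diagram, so g ≅ B_3 ⊕ B_7 (dimension 21 + 105 = 126).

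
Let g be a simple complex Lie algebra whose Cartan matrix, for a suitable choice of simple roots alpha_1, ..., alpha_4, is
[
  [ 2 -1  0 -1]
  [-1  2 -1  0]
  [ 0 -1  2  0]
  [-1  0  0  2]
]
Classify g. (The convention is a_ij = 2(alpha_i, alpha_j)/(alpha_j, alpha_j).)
The matrix has rank 4 with 2's on the diagonal. Reading the off-diagonal entries as Dynkin edges (a single edge where a_ij = a_ji = -1; a double or triple edge where a_ij * a_ji = 2 or 3), the diagram is a chain of 4 nodes with single edges (A_4). One simple-root ordering that puts it in standard form is (alpha_4, alpha_1, alpha_2, alpha_3). So the algebra is type A_4, i.e. sl(5).

A_4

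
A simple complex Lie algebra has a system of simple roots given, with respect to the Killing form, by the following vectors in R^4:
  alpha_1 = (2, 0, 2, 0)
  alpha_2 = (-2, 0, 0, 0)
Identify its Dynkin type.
Compute the Cartan integers a_ij = 2(alpha_i, alpha_j)/(alpha_j, alpha_j); the resulting 2x2 Cartan matrix is
[[2, -2], [-1, 2]].
The roots have two lengths (squared-length ratio 2:1); the short ones are alpha_{2}. The associated Dynkin diagram is a chain of 2 nodes with a double edge at one end; the terminal node there is the unique short simple root (B_2), so the type is B_2 (the algebra so(5)).

type B_2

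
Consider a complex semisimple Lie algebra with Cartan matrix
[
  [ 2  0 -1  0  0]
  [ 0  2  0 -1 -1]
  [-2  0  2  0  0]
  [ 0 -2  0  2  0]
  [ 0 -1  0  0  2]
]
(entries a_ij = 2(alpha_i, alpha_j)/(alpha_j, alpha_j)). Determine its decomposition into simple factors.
The diagram associated to this matrix has two connected components: the simple roots {alpha_1, alpha_3} form a chain of 2 nodes with a double edge at one end; the terminal node there is the unique short simple root (B_2), and {alpha_2, alpha_4, alpha_5} form a chain of 3 nodes with a double edge at one end; the terminal node there is the unique long simple root (C_3). A semisimple Lie algebra decomposes uniquely as the direct sum of simple ideals, one per connected component of its Dynkin diagram, so g ≅ B_2 ⊕ C_3 (dimension 10 + 21 = 31).

B_2 ⊕ C_3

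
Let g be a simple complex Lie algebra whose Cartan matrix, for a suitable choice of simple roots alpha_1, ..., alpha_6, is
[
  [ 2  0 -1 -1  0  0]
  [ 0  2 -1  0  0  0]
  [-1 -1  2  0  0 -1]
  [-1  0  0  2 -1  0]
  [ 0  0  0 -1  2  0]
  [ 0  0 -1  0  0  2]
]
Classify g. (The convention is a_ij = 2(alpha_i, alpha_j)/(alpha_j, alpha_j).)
The matrix has rank 6 with 2's on the diagonal. Reading the off-diagonal entries as Dynkin edges (a single edge where a_ij = a_ji = -1; a double or triple edge where a_ij * a_ji = 2 or 3), the diagram is a chain of 4 nodes with a fork of two nodes at one end (D_6). One simple-root ordering that puts it in standard form is (alpha_5, alpha_4, alpha_1, alpha_3, alpha_2, alpha_6). So the algebra is type D_6, i.e. so(12).

D_6 (so(12))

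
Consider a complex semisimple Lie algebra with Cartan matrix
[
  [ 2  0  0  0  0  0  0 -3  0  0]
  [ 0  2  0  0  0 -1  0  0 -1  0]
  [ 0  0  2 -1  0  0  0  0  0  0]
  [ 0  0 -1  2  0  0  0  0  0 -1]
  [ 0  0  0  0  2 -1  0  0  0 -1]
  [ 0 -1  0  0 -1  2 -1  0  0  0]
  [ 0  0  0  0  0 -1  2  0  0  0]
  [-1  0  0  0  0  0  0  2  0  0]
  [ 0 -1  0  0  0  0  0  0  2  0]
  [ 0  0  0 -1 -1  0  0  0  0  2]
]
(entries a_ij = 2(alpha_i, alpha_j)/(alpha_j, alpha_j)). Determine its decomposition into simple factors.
type E_8 + type G_2

The diagram associated to this matrix has two connected components: the simple roots {alpha_2, alpha_3, alpha_4, alpha_5, alpha_6, alpha_7, alpha_9, alpha_10} form a chain of 7 nodes with one extra node attached to the third node from one end (E_8), and {alpha_1, alpha_8} form two nodes joined by a triple edge (G_2). A semisimple Lie algebra decomposes uniquely as the direct sum of simple ideals, one per connected component of its Dynkin diagram, so g ≅ E_8 ⊕ G_2 (dimension 248 + 14 = 262).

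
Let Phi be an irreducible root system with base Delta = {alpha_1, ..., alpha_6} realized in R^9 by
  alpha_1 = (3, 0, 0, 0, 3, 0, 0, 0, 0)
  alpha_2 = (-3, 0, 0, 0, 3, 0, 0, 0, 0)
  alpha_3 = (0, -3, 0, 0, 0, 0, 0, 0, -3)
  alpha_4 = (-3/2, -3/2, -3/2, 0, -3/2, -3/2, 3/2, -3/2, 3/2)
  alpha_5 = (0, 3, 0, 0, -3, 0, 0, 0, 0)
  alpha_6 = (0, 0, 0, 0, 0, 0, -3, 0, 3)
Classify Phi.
type E_6

Compute the Cartan integers a_ij = 2(alpha_i, alpha_j)/(alpha_j, alpha_j); the resulting 6x6 Cartan matrix is
[[2, 0, 0, -1, -1, 0], [0, 2, 0, 0, -1, 0], [0, 0, 2, 0, -1, -1], [-1, 0, 0, 2, 0, 0], [-1, -1, -1, 0, 2, 0], [0, 0, -1, 0, 0, 2]].
All simple roots have the same length, so the diagram is simply laced. The associated Dynkin diagram is a chain of 5 nodes with one extra node attached to the third node from one end (E_6), so the type is E_6.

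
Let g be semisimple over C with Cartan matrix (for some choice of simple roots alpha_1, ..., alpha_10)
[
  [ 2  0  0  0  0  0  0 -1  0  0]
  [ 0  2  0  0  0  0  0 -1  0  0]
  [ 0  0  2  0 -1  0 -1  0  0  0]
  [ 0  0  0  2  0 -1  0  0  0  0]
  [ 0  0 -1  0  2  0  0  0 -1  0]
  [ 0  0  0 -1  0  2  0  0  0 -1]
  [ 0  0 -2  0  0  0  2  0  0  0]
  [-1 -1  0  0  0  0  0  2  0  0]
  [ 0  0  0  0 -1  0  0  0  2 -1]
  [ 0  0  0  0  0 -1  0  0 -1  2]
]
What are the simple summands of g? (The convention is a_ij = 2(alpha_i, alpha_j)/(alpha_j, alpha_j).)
type A_3 ⊕ type C_7

The diagram associated to this matrix has two connected components: the simple roots {alpha_1, alpha_2, alpha_8} form a chain of 3 nodes with single edges (A_3), and {alpha_3, alpha_4, alpha_5, alpha_6, alpha_7, alpha_9, alpha_10} form a chain of 7 nodes with a double edge at one end; the terminal node there is the unique long simple root (C_7). A semisimple Lie algebra decomposes uniquely as the direct sum of simple ideals, one per connected component of its Dynkin diagram, so g ≅ A_3 ⊕ C_7 (dimension 15 + 105 = 120).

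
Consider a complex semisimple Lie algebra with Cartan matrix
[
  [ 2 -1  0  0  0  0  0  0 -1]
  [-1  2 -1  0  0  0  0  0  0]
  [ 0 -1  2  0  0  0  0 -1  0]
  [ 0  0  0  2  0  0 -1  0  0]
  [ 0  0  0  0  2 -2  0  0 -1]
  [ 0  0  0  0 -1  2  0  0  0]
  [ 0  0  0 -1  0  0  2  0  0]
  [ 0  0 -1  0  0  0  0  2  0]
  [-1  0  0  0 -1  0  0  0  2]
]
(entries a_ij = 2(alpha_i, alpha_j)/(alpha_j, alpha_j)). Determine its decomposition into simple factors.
The diagram associated to this matrix has two connected components: the simple roots {alpha_4, alpha_7} form a chain of 2 nodes with single edges (A_2), and {alpha_1, alpha_2, alpha_3, alpha_5, alpha_6, alpha_8, alpha_9} form a chain of 7 nodes with a double edge at one end; the terminal node there is the unique short simple root (B_7). A semisimple Lie algebra decomposes uniquely as the direct sum of simple ideals, one per connected component of its Dynkin diagram, so g ≅ A_2 ⊕ B_7 (dimension 8 + 105 = 113).

A_2 ⊕ B_7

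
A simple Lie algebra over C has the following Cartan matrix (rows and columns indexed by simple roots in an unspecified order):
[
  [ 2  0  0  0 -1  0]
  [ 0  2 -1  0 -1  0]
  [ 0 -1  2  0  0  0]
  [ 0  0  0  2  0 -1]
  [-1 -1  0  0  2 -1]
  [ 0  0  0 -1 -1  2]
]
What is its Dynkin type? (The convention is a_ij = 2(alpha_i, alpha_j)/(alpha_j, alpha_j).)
The matrix has rank 6 with 2's on the diagonal. Reading the off-diagonal entries as Dynkin edges (a single edge where a_ij = a_ji = -1; a double or triple edge where a_ij * a_ji = 2 or 3), the diagram is a chain of 5 nodes with one extra node attached to the third node from one end (E_6). One simple-root ordering that puts it in standard form is (alpha_3, alpha_1, alpha_2, alpha_5, alpha_6, alpha_4). So the algebra is type E_6.

E_6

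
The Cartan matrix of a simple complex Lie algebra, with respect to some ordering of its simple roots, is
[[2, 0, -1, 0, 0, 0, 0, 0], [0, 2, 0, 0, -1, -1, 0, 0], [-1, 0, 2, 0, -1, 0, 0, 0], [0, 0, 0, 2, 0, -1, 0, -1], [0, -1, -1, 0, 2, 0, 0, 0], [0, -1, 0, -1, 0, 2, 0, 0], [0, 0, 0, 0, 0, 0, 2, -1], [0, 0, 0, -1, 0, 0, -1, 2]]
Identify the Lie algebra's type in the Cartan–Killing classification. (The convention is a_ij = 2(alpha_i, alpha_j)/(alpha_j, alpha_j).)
The matrix has rank 8 with 2's on the diagonal. Reading the off-diagonal entries as Dynkin edges (a single edge where a_ij = a_ji = -1; a double or triple edge where a_ij * a_ji = 2 or 3), the diagram is a chain of 8 nodes with single edges (A_8). One simple-root ordering that puts it in standard form is (alpha_7, alpha_8, alpha_4, alpha_6, alpha_2, alpha_5, alpha_3, alpha_1). So the algebra is type A_8, i.e. sl(9).

A8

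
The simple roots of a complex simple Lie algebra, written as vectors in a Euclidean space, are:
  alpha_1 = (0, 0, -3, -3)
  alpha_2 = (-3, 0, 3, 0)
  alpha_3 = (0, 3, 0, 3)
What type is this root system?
A_3

Compute the Cartan integers a_ij = 2(alpha_i, alpha_j)/(alpha_j, alpha_j); the resulting 3x3 Cartan matrix is
[[2, -1, -1], [-1, 2, 0], [-1, 0, 2]].
All simple roots have the same length, so the diagram is simply laced. The associated Dynkin diagram is a chain of 3 nodes with single edges (A_3), so the type is A_3 (the algebra sl(4)).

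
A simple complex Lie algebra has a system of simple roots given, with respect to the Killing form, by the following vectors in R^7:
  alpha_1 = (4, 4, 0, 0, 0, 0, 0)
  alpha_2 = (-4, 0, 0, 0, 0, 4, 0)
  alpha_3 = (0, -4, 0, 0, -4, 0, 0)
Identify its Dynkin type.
Compute the Cartan integers a_ij = 2(alpha_i, alpha_j)/(alpha_j, alpha_j); the resulting 3x3 Cartan matrix is
[[2, -1, -1], [-1, 2, 0], [-1, 0, 2]].
All simple roots have the same length, so the diagram is simply laced. The associated Dynkin diagram is a chain of 3 nodes with single edges (A_3), so the type is A_3 (the algebra sl(4)).

A_3 (sl(4))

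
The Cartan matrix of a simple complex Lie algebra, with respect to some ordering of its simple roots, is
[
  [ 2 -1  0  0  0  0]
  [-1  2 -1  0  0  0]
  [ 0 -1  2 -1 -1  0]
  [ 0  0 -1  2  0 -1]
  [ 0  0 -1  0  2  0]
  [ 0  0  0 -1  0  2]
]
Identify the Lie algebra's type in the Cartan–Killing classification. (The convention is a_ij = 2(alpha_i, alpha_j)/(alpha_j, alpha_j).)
E_6

The matrix has rank 6 with 2's on the diagonal. Reading the off-diagonal entries as Dynkin edges (a single edge where a_ij = a_ji = -1; a double or triple edge where a_ij * a_ji = 2 or 3), the diagram is a chain of 5 nodes with one extra node attached to the third node from one end (E_6). One simple-root ordering that puts it in standard form is (alpha_6, alpha_5, alpha_4, alpha_3, alpha_2, alpha_1). So the algebra is type E_6.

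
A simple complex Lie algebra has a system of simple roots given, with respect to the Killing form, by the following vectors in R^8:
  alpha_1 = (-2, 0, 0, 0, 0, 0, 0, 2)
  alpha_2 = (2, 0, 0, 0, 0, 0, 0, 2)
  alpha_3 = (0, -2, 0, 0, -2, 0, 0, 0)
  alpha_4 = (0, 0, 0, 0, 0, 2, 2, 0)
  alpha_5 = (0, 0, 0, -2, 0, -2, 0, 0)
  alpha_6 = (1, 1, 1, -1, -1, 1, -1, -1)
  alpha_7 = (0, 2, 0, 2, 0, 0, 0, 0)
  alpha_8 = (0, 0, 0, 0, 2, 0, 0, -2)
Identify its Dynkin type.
E8

Compute the Cartan integers a_ij = 2(alpha_i, alpha_j)/(alpha_j, alpha_j); the resulting 8x8 Cartan matrix is
[[2, 0, 0, 0, 0, -1, 0, -1], [0, 2, 0, 0, 0, 0, 0, -1], [0, 0, 2, 0, 0, 0, -1, -1], [0, 0, 0, 2, -1, 0, 0, 0], [0, 0, 0, -1, 2, 0, -1, 0], [-1, 0, 0, 0, 0, 2, 0, 0], [0, 0, -1, 0, -1, 0, 2, 0], [-1, -1, -1, 0, 0, 0, 0, 2]].
All simple roots have the same length, so the diagram is simply laced. The associated Dynkin diagram is a chain of 7 nodes with one extra node attached to the third node from one end (E_8), so the type is E_8.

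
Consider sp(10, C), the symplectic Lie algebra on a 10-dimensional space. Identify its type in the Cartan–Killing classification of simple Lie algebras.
This is sp(10), which has dimension 10(10+1)/2 = 55 and rank 10/2 = 5. In the classification of classical Lie algebras, the symplectic algebra sp(2n) has type C_n; here n = 5, so the Dynkin diagram is a chain of 5 nodes with a double edge at one end; the terminal node there is the unique long simple root (C_5). Hence the type is C_5.

C5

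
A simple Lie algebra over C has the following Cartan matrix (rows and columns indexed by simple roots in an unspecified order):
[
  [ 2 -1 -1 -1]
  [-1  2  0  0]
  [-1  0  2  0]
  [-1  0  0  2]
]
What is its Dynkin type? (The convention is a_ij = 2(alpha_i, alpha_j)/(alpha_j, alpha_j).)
The matrix has rank 4 with 2's on the diagonal. Reading the off-diagonal entries as Dynkin edges (a single edge where a_ij = a_ji = -1; a double or triple edge where a_ij * a_ji = 2 or 3), the diagram is a chain of 2 nodes with a fork of two nodes at one end (D_4). One simple-root ordering that puts it in standard form is (alpha_2, alpha_1, alpha_3, alpha_4). So the algebra is type D_4, i.e. so(8).

D4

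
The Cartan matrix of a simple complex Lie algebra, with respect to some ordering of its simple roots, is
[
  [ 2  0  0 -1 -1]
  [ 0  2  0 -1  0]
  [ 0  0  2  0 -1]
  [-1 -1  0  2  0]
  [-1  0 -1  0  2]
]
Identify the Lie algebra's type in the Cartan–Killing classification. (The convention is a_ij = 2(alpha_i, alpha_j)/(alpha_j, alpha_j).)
The matrix has rank 5 with 2's on the diagonal. Reading the off-diagonal entries as Dynkin edges (a single edge where a_ij = a_ji = -1; a double or triple edge where a_ij * a_ji = 2 or 3), the diagram is a chain of 5 nodes with single edges (A_5). One simple-root ordering that puts it in standard form is (alpha_3, alpha_5, alpha_1, alpha_4, alpha_2). So the algebra is type A_5, i.e. sl(6).

type A_5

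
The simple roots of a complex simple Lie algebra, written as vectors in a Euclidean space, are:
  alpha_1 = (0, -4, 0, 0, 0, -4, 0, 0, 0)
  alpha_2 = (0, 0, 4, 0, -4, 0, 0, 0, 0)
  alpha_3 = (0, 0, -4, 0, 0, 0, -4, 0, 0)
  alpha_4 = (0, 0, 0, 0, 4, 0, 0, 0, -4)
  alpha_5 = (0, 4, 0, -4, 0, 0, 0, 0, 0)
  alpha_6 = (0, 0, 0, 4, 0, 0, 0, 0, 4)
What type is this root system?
A6

Compute the Cartan integers a_ij = 2(alpha_i, alpha_j)/(alpha_j, alpha_j); the resulting 6x6 Cartan matrix is
[[2, 0, 0, 0, -1, 0], [0, 2, -1, -1, 0, 0], [0, -1, 2, 0, 0, 0], [0, -1, 0, 2, 0, -1], [-1, 0, 0, 0, 2, -1], [0, 0, 0, -1, -1, 2]].
All simple roots have the same length, so the diagram is simply laced. The associated Dynkin diagram is a chain of 6 nodes with single edges (A_6), so the type is A_6 (the algebra sl(7)).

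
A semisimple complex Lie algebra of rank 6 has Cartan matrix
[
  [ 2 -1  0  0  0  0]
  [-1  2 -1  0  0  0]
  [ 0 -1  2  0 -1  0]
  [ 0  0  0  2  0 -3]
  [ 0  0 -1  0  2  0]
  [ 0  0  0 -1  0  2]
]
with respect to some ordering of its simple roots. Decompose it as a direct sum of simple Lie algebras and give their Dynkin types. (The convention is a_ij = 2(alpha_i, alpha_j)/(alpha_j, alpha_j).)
A_4 ⊕ G_2

The diagram associated to this matrix has two connected components: the simple roots {alpha_1, alpha_2, alpha_3, alpha_5} form a chain of 4 nodes with single edges (A_4), and {alpha_4, alpha_6} form two nodes joined by a triple edge (G_2). A semisimple Lie algebra decomposes uniquely as the direct sum of simple ideals, one per connected component of its Dynkin diagram, so g ≅ A_4 ⊕ G_2 (dimension 24 + 14 = 38).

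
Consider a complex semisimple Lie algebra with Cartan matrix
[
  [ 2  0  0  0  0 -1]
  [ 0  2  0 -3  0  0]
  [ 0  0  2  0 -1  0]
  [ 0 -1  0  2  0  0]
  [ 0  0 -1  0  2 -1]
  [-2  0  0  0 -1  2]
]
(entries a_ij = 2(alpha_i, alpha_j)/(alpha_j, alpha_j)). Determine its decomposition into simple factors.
B_4 (so(9)) ⊕ G_2

The diagram associated to this matrix has two connected components: the simple roots {alpha_1, alpha_3, alpha_5, alpha_6} form a chain of 4 nodes with a double edge at one end; the terminal node there is the unique short simple root (B_4), and {alpha_2, alpha_4} form two nodes joined by a triple edge (G_2). A semisimple Lie algebra decomposes uniquely as the direct sum of simple ideals, one per connected component of its Dynkin diagram, so g ≅ B_4 ⊕ G_2 (dimension 36 + 14 = 50).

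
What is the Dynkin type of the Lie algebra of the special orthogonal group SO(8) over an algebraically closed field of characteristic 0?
D4

This is so(8) with 8 even, which has dimension 8(8-1)/2 = 28 and rank 8/2 = 4. In the classification of classical Lie algebras, the orthogonal algebra so(2n) in an even number of variables has type D_n; here n = 4, so the Dynkin diagram is a chain of 2 nodes with a fork of two nodes at one end (D_4). Hence the type is D_4.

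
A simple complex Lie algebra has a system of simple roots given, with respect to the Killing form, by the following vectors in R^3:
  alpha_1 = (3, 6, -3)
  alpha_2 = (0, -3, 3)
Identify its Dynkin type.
Compute the Cartan integers a_ij = 2(alpha_i, alpha_j)/(alpha_j, alpha_j); the resulting 2x2 Cartan matrix is
[[2, -3], [-1, 2]].
The roots have two lengths (squared-length ratio 3:1); the short ones are alpha_{2}. The associated Dynkin diagram is two nodes joined by a triple edge (G_2), so the type is G_2.

G_2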